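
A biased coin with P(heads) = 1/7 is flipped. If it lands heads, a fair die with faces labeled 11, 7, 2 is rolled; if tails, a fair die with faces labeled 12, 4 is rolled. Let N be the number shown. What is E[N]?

E[N | heads] = (11+7+2)/3 = 20/3.
E[N | tails] = (12+4)/2 = 8.
E[N] = (1/7)·(20/3) + (6/7)·(8) = 164/21.

164/21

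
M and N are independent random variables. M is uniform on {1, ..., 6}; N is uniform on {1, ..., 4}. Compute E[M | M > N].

P(M > N) = 7/12.
Summing M·P(x,y) over outcomes with M > N gives 8/3.
E[M | M > N] = (8/3) / (7/12) = 32/7.

32/7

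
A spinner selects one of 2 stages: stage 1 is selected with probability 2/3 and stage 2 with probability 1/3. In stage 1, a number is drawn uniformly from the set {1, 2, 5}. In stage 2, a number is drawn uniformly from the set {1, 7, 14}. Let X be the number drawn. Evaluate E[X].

38/9

E[X | stage 1] = (1+2+5)/3 = 8/3.
E[X | stage 2] = (1+7+14)/3 = 22/3.
E[X] = (2/3)·(8/3) + (1/3)·(22/3) = 38/9.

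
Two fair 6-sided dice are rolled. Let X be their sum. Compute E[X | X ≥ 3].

P(X ≥ 3) = 35/36.
E[X | X ≥ 3] = (125/18) / (35/36) = 50/7.

50/7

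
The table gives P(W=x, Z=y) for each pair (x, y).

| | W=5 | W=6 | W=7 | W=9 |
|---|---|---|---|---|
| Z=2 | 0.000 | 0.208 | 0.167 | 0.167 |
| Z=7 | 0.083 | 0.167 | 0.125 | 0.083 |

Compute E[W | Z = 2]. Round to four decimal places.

P(Z = 2) = 0.542.
Σ W·P over the event = 6·(0.208) + 7·(0.167) + 9·(0.167) = 3.920.
E[W | Z = 2] = (3.920) / (0.542) = 7.2325.

7.2325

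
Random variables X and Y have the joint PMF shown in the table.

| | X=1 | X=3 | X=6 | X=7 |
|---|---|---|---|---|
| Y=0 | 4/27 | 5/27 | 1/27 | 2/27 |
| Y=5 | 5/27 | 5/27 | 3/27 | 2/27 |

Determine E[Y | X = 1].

25/9

P(X = 1) = 1/3.
Σ Y·P over the event = 0·(4/27) + 5·(5/27) = 25/27.
E[Y | X = 1] = (25/27) / (1/3) = 25/9.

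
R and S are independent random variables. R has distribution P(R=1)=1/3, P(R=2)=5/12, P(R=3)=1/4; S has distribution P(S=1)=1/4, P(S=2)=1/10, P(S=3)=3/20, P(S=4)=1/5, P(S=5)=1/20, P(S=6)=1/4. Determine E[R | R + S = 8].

59/28

P(R + S = 8) = 7/60.
Summing R·P(x,y) over outcomes with R + S = 8 gives 59/240.
E[R | R + S = 8] = (59/240) / (7/60) = 59/28.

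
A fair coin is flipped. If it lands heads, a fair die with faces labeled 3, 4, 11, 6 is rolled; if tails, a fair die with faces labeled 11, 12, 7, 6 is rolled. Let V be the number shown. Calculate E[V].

15/2

E[V | heads] = (3+4+11+6)/4 = 6.
E[V | tails] = (11+12+7+6)/4 = 9.
E[V] = (1/2)·(6) + (1/2)·(9) = 15/2.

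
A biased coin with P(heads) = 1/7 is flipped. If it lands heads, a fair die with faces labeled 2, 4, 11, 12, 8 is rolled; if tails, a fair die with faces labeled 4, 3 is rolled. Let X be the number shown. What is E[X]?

142/35

E[X | heads] = (2+4+11+12+8)/5 = 37/5.
E[X | tails] = (4+3)/2 = 7/2.
E[X] = (1/7)·(37/5) + (6/7)·(7/2) = 142/35.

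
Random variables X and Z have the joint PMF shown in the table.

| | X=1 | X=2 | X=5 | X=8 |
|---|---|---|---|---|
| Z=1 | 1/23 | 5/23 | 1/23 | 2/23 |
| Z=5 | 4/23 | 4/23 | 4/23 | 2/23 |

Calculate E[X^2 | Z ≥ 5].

P(Z ≥ 5) = 14/23.
Summing X^2·P(X=x,Z=y) over the conditioning event gives 248/23.
E[X^2 | Z ≥ 5] = (248/23) / (14/23) = 124/7.

124/7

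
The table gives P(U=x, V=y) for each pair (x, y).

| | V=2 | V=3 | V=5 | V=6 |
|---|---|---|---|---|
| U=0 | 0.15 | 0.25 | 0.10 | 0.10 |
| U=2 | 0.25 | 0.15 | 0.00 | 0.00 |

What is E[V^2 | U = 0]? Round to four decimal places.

14.9167

P(U = 0) = 0.60.
Σ V^2·P over the event = 4·(0.15) + 9·(0.25) + 25·(0.10) + 36·(0.10) = 8.95.
E[V^2 | U = 0] = (8.95) / (0.60) = 14.9167.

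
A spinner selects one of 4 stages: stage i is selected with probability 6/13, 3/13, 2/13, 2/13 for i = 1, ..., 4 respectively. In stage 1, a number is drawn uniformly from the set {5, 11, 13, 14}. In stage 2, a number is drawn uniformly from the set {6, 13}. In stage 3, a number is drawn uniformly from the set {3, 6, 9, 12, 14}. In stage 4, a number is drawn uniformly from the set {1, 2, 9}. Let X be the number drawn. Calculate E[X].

593/65

E[X | stage 1] = (5+11+13+14)/4 = 43/4.
E[X | stage 2] = (6+13)/2 = 19/2.
E[X | stage 3] = (3+6+9+12+14)/5 = 44/5.
E[X | stage 4] = (1+2+9)/3 = 4.
E[X] = (6/13)·(43/4) + (3/13)·(19/2) + (2/13)·(44/5) + (2/13)·(4) = 593/65.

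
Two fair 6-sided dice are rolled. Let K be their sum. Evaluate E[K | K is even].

P(K is even) = 1/2.
Σ over the event: 2·1/36 + 4·1/12 + 6·5/36 + 8·5/36 + 10·1/12 + 12·1/36 = 7/2.
E[K | K is even] = (7/2) / (1/2) = 7.

7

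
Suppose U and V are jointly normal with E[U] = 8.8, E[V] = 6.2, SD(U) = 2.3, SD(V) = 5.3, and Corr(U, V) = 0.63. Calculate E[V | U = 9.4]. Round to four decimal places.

E[V | U=x] = μ_V + ρ(σ_V/σ_U)(x − μ_U) for jointly normal variables.
E[V | U=9.4] = 6.2 + (0.63)·(5.3/2.3)·(9.4 − (8.8)) = 6.2 + (1.4517)·(0.6) = 7.0710.

7.0710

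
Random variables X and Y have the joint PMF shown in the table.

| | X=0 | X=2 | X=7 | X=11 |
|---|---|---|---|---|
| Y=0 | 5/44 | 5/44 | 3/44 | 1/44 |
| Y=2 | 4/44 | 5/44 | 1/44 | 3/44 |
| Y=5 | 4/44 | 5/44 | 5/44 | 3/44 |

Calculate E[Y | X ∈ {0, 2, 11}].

P(X ∈ {0, 2, 11}) = 35/44.
Summing Y·P(X=x,Y=y) over the conditioning event gives 21/11.
E[Y | X ∈ {0, 2, 11}] = (21/11) / (35/44) = 12/5.

12/5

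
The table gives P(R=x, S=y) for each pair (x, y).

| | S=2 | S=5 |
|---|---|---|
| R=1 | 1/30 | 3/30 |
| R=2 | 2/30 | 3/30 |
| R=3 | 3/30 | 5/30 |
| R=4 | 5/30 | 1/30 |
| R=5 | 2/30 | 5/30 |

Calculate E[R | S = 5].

53/17

P(S = 5) = 17/30.
Summing R·P(R=x,S=y) over the conditioning event gives 53/30.
E[R | S = 5] = (53/30) / (17/30) = 53/17.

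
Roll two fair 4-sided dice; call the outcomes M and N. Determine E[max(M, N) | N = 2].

Outcomes with N = 2: (1,2), (2,2), (3,2), (4,2), each with probability 1/16.
E[max(M, N) | N = 2] = (2 + 2 + 3 + 4) / 4 = 11/4.

11/4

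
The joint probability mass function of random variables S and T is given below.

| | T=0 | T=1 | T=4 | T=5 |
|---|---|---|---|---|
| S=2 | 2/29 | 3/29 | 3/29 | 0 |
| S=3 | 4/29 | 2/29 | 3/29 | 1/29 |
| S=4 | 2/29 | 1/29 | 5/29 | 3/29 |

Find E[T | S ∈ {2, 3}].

P(S ∈ {2, 3}) = 18/29.
Σ T·P over the event = 0·(2/29) + 1·(3/29) + 4·(3/29) + 0·(4/29) + 1·(2/29) + 4·(3/29) + 5·(1/29) = 34/29.
E[T | S ∈ {2, 3}] = (34/29) / (18/29) = 17/9.

17/9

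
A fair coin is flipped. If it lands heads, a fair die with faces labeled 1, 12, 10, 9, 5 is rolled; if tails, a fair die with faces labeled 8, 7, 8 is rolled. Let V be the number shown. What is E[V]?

113/15

E[V | heads] = (1+12+10+9+5)/5 = 37/5.
E[V | tails] = (8+7+8)/3 = 23/3.
By the law of total expectation,
E[V] = (1/2)·(37/5) + (1/2)·(23/3) = 113/15.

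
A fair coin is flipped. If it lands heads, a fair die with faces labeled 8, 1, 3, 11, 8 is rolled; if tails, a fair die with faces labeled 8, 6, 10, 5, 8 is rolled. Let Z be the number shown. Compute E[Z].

E[Z | heads] = (8+1+3+11+8)/5 = 31/5.
E[Z | tails] = (8+6+10+5+8)/5 = 37/5.
By the law of total expectation,
E[Z] = (1/2)·(31/5) + (1/2)·(37/5) = 34/5.

34/5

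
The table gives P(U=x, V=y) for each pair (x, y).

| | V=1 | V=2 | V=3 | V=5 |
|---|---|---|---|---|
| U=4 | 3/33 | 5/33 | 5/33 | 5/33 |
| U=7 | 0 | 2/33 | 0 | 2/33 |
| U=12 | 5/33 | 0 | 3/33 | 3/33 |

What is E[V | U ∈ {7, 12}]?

43/15

P(U ∈ {7, 12}) = 5/11.
Σ V·P over the event = 2·(2/33) + 5·(2/33) + 1·(5/33) + 3·(3/33) + 5·(3/33) = 43/33.
E[V | U ∈ {7, 12}] = (43/33) / (5/11) = 43/15.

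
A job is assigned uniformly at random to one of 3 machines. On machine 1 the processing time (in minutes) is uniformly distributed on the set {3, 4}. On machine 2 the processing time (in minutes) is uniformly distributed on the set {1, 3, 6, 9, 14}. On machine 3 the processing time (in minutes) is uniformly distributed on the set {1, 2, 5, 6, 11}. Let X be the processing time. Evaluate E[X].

151/30

E[X | machine 1] = (3+4)/2 = 7/2.
E[X | machine 2] = (1+3+6+9+14)/5 = 33/5.
E[X | machine 3] = (1+2+5+6+11)/5 = 5.
E[X] = (1/3)·(7/2) + (1/3)·(33/5) + (1/3)·(5) = 151/30.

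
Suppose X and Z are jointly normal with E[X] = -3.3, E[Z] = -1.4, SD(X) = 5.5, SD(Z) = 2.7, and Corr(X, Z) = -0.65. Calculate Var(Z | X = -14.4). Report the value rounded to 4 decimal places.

For a bivariate normal, Var(Z | X=x) = σ_Z²(1 − ρ²).
Var(Z | X=-14.4) = (2.7)²·(1 − (-0.65)²) = 7.29·0.5775 = 4.2100.

4.2100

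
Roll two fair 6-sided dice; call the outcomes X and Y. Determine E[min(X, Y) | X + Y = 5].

3/2

P(X + Y = 5) = 1/9.
Summing min(X,Y)·P(x,y) over outcomes with X + Y = 5 gives 1/6.
E[min(X, Y) | X + Y = 5] = (1/6) / (1/9) = 3/2.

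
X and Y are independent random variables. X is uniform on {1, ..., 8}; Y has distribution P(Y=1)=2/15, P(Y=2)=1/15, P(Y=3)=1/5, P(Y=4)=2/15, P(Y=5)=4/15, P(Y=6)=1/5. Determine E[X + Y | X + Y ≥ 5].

975/109

P(X + Y ≥ 5) = 109/120.
Summing (X+Y)·P(x,y) over outcomes with X + Y ≥ 5 gives 65/8.
E[X + Y | X + Y ≥ 5] = (65/8) / (109/120) = 975/109.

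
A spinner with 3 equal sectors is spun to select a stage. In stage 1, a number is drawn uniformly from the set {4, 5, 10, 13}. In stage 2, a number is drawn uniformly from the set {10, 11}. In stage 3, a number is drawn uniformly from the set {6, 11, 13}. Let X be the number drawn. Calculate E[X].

19/2

E[X | stage 1] = (4+5+10+13)/4 = 8.
E[X | stage 2] = (10+11)/2 = 21/2.
E[X | stage 3] = (6+11+13)/3 = 10.
By the law of total expectation,
E[X] = (1/3)·(8) + (1/3)·(21/2) + (1/3)·(10) = 19/2.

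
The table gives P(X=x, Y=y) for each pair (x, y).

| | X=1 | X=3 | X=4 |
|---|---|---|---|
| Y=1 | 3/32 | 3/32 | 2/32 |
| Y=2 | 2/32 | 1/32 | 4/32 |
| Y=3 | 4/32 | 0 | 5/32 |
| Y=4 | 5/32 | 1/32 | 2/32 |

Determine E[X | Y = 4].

2

P(Y = 4) = 1/4.
Σ X·P over the event = 1·(5/32) + 3·(1/32) + 4·(2/32) = 1/2.
E[X | Y = 4] = (1/2) / (1/4) = 2.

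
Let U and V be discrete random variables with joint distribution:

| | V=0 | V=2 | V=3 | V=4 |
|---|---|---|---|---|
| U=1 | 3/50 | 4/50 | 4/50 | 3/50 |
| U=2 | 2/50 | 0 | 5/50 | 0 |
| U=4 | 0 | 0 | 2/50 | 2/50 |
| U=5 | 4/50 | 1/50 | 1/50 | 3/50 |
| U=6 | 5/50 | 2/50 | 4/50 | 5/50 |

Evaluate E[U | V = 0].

P(V = 0) = 7/25.
Σ U·P over the event = 1·(3/50) + 2·(2/50) + 5·(4/50) + 6·(5/50) = 57/50.
E[U | V = 0] = (57/50) / (7/25) = 57/14.

57/14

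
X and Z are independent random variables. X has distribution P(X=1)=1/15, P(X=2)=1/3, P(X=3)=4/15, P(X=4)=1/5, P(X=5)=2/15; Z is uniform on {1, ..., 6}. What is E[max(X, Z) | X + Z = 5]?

43/13

P(X + Z = 5) = 13/90.
Summing max(X,Z)·P(x,y) over outcomes with X + Z = 5 gives 43/90.
E[max(X, Z) | X + Z = 5] = (43/90) / (13/90) = 43/13.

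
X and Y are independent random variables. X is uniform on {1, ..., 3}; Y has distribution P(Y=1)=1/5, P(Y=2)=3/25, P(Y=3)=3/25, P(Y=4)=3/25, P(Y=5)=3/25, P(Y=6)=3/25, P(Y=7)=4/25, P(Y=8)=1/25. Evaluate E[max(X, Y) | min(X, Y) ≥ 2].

39/8

P(min(X, Y) ≥ 2) = 8/15.
Summing max(X,Y)·P(x,y) over outcomes with min(X, Y) ≥ 2 gives 13/5.
E[max(X, Y) | min(X, Y) ≥ 2] = (13/5) / (8/15) = 39/8.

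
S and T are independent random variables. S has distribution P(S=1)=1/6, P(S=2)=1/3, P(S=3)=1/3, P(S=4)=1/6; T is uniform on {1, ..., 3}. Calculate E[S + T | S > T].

14/3

P(S > T) = 1/2.
Summing (S+T)·P(x,y) over outcomes with S > T gives 7/3.
E[S + T | S > T] = (7/3) / (1/2) = 14/3.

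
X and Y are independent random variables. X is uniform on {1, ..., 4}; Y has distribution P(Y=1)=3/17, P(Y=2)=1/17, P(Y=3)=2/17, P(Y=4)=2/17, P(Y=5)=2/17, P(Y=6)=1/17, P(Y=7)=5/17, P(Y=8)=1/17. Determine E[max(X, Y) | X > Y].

42/13

P(X > Y) = 13/68.
Summing max(X,Y)·P(x,y) over outcomes with X > Y gives 21/34.
E[max(X, Y) | X > Y] = (21/34) / (13/68) = 42/13.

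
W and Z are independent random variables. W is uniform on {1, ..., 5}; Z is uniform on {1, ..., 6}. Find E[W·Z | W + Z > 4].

P(W + Z > 4) = 4/5.
Summing WZ·P(x,y) over outcomes with W + Z > 4 gives 10.
E[W·Z | W + Z > 4] = (10) / (4/5) = 25/2.

25/2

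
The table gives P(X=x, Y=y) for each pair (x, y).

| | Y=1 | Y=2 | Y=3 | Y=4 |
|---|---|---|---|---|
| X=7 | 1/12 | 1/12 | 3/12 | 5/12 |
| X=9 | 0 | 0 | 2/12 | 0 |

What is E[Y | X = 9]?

3

P(X = 9) = 1/6.
Summing Y·P(X=x,Y=y) over the conditioning event gives 1/2.
E[Y | X = 9] = (1/2) / (1/6) = 3.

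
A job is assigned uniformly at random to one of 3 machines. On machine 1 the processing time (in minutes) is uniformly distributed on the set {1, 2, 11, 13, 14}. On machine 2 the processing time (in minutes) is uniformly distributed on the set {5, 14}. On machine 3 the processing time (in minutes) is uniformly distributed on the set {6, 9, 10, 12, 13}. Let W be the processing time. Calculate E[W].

277/30

E[W | machine 1] = (1+2+11+13+14)/5 = 41/5.
E[W | machine 2] = (5+14)/2 = 19/2.
E[W | machine 3] = (6+9+10+12+13)/5 = 10.
E[W] = (1/3)·(41/5) + (1/3)·(19/2) + (1/3)·(10) = 277/30.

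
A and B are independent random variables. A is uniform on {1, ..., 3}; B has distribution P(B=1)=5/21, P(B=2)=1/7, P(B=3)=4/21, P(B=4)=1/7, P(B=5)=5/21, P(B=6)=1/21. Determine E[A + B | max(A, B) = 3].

19/4

P(max(A, B) = 3) = 20/63.
Summing (A+B)·P(x,y) over outcomes with max(A, B) = 3 gives 95/63.
E[A + B | max(A, B) = 3] = (95/63) / (20/63) = 19/4.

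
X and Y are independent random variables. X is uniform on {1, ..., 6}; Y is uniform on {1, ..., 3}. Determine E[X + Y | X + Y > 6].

23/3

P(X + Y > 6) = 1/3.
Summing (X+Y)·P(x,y) over outcomes with X + Y > 6 gives 23/9.
E[X + Y | X + Y > 6] = (23/9) / (1/3) = 23/3.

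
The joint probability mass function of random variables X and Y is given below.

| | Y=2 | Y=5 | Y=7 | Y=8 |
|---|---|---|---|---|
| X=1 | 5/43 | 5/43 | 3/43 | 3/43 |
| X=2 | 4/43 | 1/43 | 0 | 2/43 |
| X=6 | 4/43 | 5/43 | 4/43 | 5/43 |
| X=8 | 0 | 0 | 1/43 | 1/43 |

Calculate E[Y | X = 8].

15/2

P(X = 8) = 2/43.
Summing Y·P(X=x,Y=y) over the conditioning event gives 15/43.
E[Y | X = 8] = (15/43) / (2/43) = 15/2.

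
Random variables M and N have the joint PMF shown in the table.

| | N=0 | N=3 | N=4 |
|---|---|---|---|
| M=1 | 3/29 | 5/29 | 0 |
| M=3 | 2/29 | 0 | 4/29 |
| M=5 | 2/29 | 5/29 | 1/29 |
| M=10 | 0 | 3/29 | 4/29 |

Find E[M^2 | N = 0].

71/7

P(N = 0) = 7/29.
Summing M^2·P(M=x,N=y) over the conditioning event gives 71/29.
E[M^2 | N = 0] = (71/29) / (7/29) = 71/7.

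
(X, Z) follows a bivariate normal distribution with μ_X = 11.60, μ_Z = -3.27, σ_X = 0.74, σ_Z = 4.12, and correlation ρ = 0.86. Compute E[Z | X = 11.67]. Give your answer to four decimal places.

E[Z | X=x] = μ_Z + ρ(σ_Z/σ_X)(x − μ_X) for jointly normal variables.
E[Z | X=11.67] = -3.27 + (0.86)·(4.12/0.74)·(11.67 − (11.60)) = -3.27 + (4.7881)·(0.07) = -2.9348.

-2.9348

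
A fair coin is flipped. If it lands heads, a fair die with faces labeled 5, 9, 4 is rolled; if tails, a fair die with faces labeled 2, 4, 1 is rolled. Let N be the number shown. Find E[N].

25/6

E[N | heads] = (5+9+4)/3 = 6.
E[N | tails] = (2+4+1)/3 = 7/3.
E[N] = (1/2)·(6) + (1/2)·(7/3) = 25/6.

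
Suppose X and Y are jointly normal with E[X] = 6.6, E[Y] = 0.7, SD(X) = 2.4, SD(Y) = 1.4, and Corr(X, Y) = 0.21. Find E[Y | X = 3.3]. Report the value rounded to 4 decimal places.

0.2958

The regression of Y on X has slope ρ·σ_Y/σ_X and passes through (μ_X, μ_Y).
E[Y | X=3.3] = 0.7 + (0.21)·(1.4/2.4)·(3.3 − (6.6)) = 0.7 + (0.1225)·(-3.3) = 0.2958.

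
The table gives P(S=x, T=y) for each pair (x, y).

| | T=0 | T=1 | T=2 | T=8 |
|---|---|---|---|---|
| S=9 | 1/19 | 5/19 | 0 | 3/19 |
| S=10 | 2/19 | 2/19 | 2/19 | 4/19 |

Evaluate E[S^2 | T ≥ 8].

P(T ≥ 8) = 7/19.
Summing S^2·P(S=x,T=y) over the conditioning event gives 643/19.
E[S^2 | T ≥ 8] = (643/19) / (7/19) = 643/7.

643/7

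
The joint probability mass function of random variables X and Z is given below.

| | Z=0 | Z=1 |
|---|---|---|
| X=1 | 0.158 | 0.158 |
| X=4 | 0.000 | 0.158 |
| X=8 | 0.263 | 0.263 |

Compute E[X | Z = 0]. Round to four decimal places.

5.3729

P(Z = 0) = 0.421.
Summing X·P(X=x,Z=y) over the conditioning event gives 2.262.
E[X | Z = 0] = (2.262) / (0.421) = 5.3729.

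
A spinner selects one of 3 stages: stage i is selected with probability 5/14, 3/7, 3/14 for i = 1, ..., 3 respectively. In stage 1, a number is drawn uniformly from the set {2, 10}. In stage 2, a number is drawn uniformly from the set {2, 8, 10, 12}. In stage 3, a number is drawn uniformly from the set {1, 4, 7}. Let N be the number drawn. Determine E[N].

45/7

E[N | stage 1] = (2+10)/2 = 6.
E[N | stage 2] = (2+8+10+12)/4 = 8.
E[N | stage 3] = (1+4+7)/3 = 4.
E[N] = (5/14)·(6) + (3/7)·(8) + (3/14)·(4) = 45/7.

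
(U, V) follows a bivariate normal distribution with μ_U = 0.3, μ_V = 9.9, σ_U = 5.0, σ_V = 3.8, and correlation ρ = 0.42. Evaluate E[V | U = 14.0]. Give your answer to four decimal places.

For a bivariate normal, E[V | U=x] = μ_V + ρ·(σ_V/σ_U)·(x − μ_U).
E[V | U=14.0] = 9.9 + (0.42)·(3.8/5.0)·(14.0 − (0.3)) = 9.9 + (0.3192)·(13.7) = 14.2730.

14.2730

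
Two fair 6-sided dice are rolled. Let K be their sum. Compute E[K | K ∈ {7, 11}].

8

P(K ∈ {7, 11}) = 2/9.
Σ over the event: 7·1/6 + 11·1/18 = 16/9.
E[K | K ∈ {7, 11}] = (16/9) / (2/9) = 8.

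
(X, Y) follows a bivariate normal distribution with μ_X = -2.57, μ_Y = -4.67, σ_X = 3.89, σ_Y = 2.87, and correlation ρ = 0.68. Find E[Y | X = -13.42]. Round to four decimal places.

The regression of Y on X has slope ρ·σ_Y/σ_X and passes through (μ_X, μ_Y).
E[Y | X=-13.42] = -4.67 + (0.68)·(2.87/3.89)·(-13.42 − (-2.57)) = -4.67 + (0.5017)·(-10.85) = -10.1134.

-10.1134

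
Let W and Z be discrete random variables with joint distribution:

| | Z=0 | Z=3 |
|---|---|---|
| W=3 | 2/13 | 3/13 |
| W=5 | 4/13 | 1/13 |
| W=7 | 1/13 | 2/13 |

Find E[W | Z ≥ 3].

P(Z ≥ 3) = 6/13.
Σ W·P over the event = 3·(3/13) + 5·(1/13) + 7·(2/13) = 28/13.
E[W | Z ≥ 3] = (28/13) / (6/13) = 14/3.

14/3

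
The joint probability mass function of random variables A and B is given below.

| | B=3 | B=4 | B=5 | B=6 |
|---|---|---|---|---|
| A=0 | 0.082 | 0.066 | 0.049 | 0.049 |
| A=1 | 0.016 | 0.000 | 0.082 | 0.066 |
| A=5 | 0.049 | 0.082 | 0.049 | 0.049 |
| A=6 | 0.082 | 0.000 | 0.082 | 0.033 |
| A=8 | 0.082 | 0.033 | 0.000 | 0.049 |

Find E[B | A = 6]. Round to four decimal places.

P(A = 6) = 0.197.
Summing B·P(A=x,B=y) over the conditioning event gives 0.854.
E[B | A = 6] = (0.854) / (0.197) = 4.3350.

4.3350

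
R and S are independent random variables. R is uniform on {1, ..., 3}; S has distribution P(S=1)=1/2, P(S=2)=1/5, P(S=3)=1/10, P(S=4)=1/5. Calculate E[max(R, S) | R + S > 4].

18/5

P(R + S > 4) = 1/3.
Summing max(R,S)·P(x,y) over outcomes with R + S > 4 gives 6/5.
E[max(R, S) | R + S > 4] = (6/5) / (1/3) = 18/5.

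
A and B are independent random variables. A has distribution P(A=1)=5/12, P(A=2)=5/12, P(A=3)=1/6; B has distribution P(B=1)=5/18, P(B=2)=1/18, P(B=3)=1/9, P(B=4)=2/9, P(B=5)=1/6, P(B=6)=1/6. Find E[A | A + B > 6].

P(A + B > 6) = 65/216.
Summing A·P(x,y) over outcomes with A + B > 6 gives 5/8.
E[A | A + B > 6] = (5/8) / (65/216) = 27/13.

27/13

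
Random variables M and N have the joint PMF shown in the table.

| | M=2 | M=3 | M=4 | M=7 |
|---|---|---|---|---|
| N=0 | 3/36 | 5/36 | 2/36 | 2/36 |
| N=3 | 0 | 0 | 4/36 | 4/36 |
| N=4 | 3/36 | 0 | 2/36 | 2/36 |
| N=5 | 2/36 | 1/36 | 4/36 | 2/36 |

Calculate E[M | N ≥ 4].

P(N ≥ 4) = 4/9.
Σ M·P over the event = 2·(3/36) + 2·(2/36) + 3·(1/36) + 4·(2/36) + 4·(4/36) + 7·(2/36) + 7·(2/36) = 65/36.
E[M | N ≥ 4] = (65/36) / (4/9) = 65/16.

65/16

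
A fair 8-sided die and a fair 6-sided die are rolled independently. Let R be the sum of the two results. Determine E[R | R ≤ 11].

22/3

P(R ≤ 11) = 7/8.
E[R | R ≤ 11] = (77/12) / (7/8) = 22/3.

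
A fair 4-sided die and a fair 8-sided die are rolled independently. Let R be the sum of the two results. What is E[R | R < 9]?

P(R < 9) = 11/16.
Σ over the event: 2·1/32 + 3·1/16 + 4·3/32 + 5·1/8 + 6·1/8 + 7·1/8 + 8·1/8 = 31/8.
E[R | R < 9] = (31/8) / (11/16) = 62/11.

62/11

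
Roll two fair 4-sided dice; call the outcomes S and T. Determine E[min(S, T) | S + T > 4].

Outcomes with S + T > 4: (1,4), (2,3), (2,4), (3,2), (3,3), (3,4), (4,1), (4,2), (4,3), (4,4), each with probability 1/16.
E[min(S, T) | S + T > 4] = (1 + 2 + 2 + 2 + 3 + 3 + 1 + 2 + 3 + 4) / 10 = 23/10.

23/10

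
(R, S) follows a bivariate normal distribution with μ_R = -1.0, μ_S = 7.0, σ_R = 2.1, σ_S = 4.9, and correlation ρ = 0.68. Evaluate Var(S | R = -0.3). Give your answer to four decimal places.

12.9078

Var(S | R=x) = (1 − ρ²)·σ_S².
Var(S | R=-0.3) = (4.9)²·(1 − (0.68)²) = 24.01·0.5376 = 12.9078.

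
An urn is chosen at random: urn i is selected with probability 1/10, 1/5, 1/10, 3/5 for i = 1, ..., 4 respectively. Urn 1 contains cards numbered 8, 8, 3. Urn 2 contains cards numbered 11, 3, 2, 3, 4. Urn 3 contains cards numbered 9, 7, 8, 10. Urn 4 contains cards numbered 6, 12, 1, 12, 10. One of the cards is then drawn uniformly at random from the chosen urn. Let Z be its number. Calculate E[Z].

E[Z | urn 1] = (8+8+3)/3 = 19/3.
E[Z | urn 2] = (11+3+2+3+4)/5 = 23/5.
E[Z | urn 3] = (9+7+8+10)/4 = 17/2.
E[Z | urn 4] = (6+12+1+12+10)/5 = 41/5.
By the law of total expectation,
E[Z] = (1/10)·(19/3) + (1/5)·(23/5) + (1/10)·(17/2) + (3/5)·(41/5) = 2197/300.

2197/300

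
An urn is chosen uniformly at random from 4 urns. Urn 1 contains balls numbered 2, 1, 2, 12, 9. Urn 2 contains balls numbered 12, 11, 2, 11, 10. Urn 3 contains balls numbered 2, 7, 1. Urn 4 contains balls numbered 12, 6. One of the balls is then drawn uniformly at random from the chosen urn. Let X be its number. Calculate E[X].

401/60

E[X | urn 1] = (2+1+2+12+9)/5 = 26/5.
E[X | urn 2] = (12+11+2+11+10)/5 = 46/5.
E[X | urn 3] = (2+7+1)/3 = 10/3.
E[X | urn 4] = (12+6)/2 = 9.
By the law of total expectation,
E[X] = (1/4)·(26/5) + (1/4)·(46/5) + (1/4)·(10/3) + (1/4)·(9) = 401/60.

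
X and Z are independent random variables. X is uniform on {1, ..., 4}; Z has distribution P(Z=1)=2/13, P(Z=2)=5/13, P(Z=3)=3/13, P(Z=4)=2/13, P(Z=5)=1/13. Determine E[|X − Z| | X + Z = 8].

P(X + Z = 8) = 3/52.
Summing |X−Z|·P(x,y) over outcomes with X + Z = 8 gives 1/26.
E[|X − Z| | X + Z = 8] = (1/26) / (3/52) = 2/3.

2/3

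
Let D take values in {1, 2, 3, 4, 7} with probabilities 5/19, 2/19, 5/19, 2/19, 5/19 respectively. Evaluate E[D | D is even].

3

P(D is even) = 4/19.
Σ over the event: 2·2/19 + 4·2/19 = 12/19.
E[D | D is even] = (12/19) / (4/19) = 3.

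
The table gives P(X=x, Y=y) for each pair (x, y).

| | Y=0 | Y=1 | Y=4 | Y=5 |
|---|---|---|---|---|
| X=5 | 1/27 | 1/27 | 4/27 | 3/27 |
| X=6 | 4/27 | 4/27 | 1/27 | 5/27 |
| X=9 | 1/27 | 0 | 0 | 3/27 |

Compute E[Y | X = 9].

15/4

P(X = 9) = 4/27.
Σ Y·P over the event = 0·(1/27) + 5·(3/27) = 5/9.
E[Y | X = 9] = (5/9) / (4/27) = 15/4.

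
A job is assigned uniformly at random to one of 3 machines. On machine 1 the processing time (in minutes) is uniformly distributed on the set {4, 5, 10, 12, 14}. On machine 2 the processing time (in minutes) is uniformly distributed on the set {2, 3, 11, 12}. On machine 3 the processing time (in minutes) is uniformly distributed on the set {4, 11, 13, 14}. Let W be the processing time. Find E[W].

E[W | machine 1] = (4+5+10+12+14)/5 = 9.
E[W | machine 2] = (2+3+11+12)/4 = 7.
E[W | machine 3] = (4+11+13+14)/4 = 21/2.
By the law of total expectation,
E[W] = (1/3)·(9) + (1/3)·(7) + (1/3)·(21/2) = 53/6.

53/6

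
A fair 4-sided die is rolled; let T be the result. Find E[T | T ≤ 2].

3/2

Given T ≤ 2, T is equally likely to be any of {1, 2}.
E[T | T ≤ 2] = (1 + 2) / 2 = 3/2.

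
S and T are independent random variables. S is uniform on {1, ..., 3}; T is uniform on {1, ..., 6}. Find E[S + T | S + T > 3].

P(S + T > 3) = 5/6.
Summing (S+T)·P(x,y) over outcomes with S + T > 3 gives 91/18.
E[S + T | S + T > 3] = (91/18) / (5/6) = 91/15.

91/15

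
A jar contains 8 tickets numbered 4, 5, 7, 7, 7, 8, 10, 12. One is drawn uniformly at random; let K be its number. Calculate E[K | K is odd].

13/2

P(K is odd) = 1/2.
Σ over the event: 5·1/8 + 7·3/8 = 13/4.
E[K | K is odd] = (13/4) / (1/2) = 13/2.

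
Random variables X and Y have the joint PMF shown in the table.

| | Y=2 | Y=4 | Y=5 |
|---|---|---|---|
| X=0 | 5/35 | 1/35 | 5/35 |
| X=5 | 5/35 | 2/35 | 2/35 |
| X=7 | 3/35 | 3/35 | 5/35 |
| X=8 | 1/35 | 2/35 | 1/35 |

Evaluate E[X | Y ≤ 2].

27/7

P(Y ≤ 2) = 2/5.
Σ X·P over the event = 0·(5/35) + 5·(5/35) + 7·(3/35) + 8·(1/35) = 54/35.
E[X | Y ≤ 2] = (54/35) / (2/5) = 27/7.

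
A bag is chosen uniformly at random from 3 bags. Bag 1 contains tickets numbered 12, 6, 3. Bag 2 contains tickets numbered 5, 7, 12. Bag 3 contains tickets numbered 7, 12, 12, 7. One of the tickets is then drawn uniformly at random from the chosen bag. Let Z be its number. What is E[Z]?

E[Z | bag 1] = (12+6+3)/3 = 7.
E[Z | bag 2] = (5+7+12)/3 = 8.
E[Z | bag 3] = (7+12+12+7)/4 = 19/2.
By the law of total expectation,
E[Z] = (1/3)·(7) + (1/3)·(8) + (1/3)·(19/2) = 49/6.

49/6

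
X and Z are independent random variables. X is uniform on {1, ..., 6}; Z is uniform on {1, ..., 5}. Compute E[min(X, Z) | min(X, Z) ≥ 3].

11/3

P(min(X, Z) ≥ 3) = 2/5.
Summing min(X,Z)·P(x,y) over outcomes with min(X, Z) ≥ 3 gives 22/15.
E[min(X, Z) | min(X, Z) ≥ 3] = (22/15) / (2/5) = 11/3.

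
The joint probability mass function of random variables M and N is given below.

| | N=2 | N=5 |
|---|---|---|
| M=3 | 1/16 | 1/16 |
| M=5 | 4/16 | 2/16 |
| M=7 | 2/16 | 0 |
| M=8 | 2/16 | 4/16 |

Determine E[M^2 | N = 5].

P(N = 5) = 7/16.
Σ M^2·P over the event = 9·(1/16) + 25·(2/16) + 64·(4/16) = 315/16.
E[M^2 | N = 5] = (315/16) / (7/16) = 45.

45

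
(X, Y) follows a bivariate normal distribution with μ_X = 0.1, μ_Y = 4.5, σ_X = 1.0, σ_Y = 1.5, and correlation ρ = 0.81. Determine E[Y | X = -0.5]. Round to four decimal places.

3.7710

For a bivariate normal, E[Y | X=x] = μ_Y + ρ·(σ_Y/σ_X)·(x − μ_X).
E[Y | X=-0.5] = 4.5 + (0.81)·(1.5/1.0)·(-0.5 − (0.1)) = 4.5 + (1.215)·(-0.6) = 3.7710.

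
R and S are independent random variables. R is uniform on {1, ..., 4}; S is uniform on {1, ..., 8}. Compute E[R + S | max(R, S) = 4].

44/7

Outcomes with max(R, S) = 4: (1,4), (2,4), (3,4), (4,1), (4,2), (4,3), (4,4), each with probability 1/32.
E[R + S | max(R, S) = 4] = (5 + 6 + 7 + 5 + 6 + 7 + 8) / 7 = 44/7.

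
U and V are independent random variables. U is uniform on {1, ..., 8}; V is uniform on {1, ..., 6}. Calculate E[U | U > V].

P(U > V) = 9/16.
Summing U·P(x,y) over outcomes with U > V gives 10/3.
E[U | U > V] = (10/3) / (9/16) = 160/27.

160/27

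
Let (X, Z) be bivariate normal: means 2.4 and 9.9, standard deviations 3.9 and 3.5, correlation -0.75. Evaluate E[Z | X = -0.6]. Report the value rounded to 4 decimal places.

11.9192

E[Z | X=x] = μ_Z + ρ(σ_Z/σ_X)(x − μ_X) for jointly normal variables.
E[Z | X=-0.6] = 9.9 + (-0.75)·(3.5/3.9)·(-0.6 − (2.4)) = 9.9 + (-0.67308)·(-3) = 11.9192.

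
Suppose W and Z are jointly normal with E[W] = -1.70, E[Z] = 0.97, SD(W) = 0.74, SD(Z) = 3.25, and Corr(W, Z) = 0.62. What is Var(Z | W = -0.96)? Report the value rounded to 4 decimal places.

The conditional variance in a bivariate normal is σ_Z²(1 − ρ²), independent of x.
Var(Z | W=-0.96) = (3.25)²·(1 − (0.62)²) = 10.5625·0.6156 = 6.5023.

6.5023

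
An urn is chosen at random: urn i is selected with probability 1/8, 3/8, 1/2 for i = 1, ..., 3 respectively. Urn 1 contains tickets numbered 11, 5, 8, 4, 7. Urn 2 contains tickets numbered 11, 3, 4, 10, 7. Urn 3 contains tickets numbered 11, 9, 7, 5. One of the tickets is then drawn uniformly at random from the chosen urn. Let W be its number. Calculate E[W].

E[W | urn 1] = (11+5+8+4+7)/5 = 7.
E[W | urn 2] = (11+3+4+10+7)/5 = 7.
E[W | urn 3] = (11+9+7+5)/4 = 8.
By the law of total expectation,
E[W] = (1/8)·(7) + (3/8)·(7) + (1/2)·(8) = 15/2.

15/2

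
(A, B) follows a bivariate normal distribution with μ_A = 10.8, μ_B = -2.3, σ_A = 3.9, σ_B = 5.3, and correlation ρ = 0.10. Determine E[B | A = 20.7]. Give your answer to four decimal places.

-0.9546

For a bivariate normal, E[B | A=x] = μ_B + ρ·(σ_B/σ_A)·(x − μ_A).
E[B | A=20.7] = -2.3 + (0.10)·(5.3/3.9)·(20.7 − (10.8)) = -2.3 + (0.1359)·(9.9) = -0.9546.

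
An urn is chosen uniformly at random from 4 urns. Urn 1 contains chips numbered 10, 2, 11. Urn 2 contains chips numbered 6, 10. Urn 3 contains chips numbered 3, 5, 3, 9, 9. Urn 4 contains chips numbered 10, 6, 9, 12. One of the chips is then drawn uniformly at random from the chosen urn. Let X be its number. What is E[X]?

1843/240

E[X | urn 1] = (10+2+11)/3 = 23/3.
E[X | urn 2] = (6+10)/2 = 8.
E[X | urn 3] = (3+5+3+9+9)/5 = 29/5.
E[X | urn 4] = (10+6+9+12)/4 = 37/4.
By the law of total expectation,
E[X] = (1/4)·(23/3) + (1/4)·(8) + (1/4)·(29/5) + (1/4)·(37/4) = 1843/240.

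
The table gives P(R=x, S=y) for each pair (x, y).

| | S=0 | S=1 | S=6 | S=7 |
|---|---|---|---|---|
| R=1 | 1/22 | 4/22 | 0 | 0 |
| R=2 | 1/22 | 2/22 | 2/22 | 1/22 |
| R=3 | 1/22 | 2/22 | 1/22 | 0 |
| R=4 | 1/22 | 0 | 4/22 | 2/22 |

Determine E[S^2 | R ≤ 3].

P(R ≤ 3) = 15/22.
Summing S^2·P(R=x,S=y) over the conditioning event gives 15/2.
E[S^2 | R ≤ 3] = (15/2) / (15/22) = 11.

11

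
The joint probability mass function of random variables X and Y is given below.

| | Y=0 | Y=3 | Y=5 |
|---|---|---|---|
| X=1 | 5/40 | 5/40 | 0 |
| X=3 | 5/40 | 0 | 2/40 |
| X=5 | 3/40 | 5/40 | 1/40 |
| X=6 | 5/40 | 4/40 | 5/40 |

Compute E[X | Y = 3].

P(Y = 3) = 7/20.
Σ X·P over the event = 1·(5/40) + 5·(5/40) + 6·(4/40) = 27/20.
E[X | Y = 3] = (27/20) / (7/20) = 27/7.

27/7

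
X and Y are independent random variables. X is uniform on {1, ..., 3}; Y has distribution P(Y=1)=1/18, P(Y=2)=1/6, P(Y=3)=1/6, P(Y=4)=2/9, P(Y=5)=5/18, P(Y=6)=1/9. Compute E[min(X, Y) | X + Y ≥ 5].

29/14

P(X + Y ≥ 5) = 7/9.
Summing min(X,Y)·P(x,y) over outcomes with X + Y ≥ 5 gives 29/18.
E[min(X, Y) | X + Y ≥ 5] = (29/18) / (7/9) = 29/14.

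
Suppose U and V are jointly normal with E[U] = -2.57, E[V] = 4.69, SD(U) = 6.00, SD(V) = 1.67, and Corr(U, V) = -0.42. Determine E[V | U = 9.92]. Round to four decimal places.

E[V | U=x] = μ_V + ρ(σ_V/σ_U)(x − μ_U) for jointly normal variables.
E[V | U=9.92] = 4.69 + (-0.42)·(1.67/6.00)·(9.92 − (-2.57)) = 4.69 + (-0.1169)·(12.49) = 3.2299.

3.2299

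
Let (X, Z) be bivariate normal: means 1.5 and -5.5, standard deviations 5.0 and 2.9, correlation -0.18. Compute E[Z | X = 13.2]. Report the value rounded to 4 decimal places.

-6.7215

For a bivariate normal, E[Z | X=x] = μ_Z + ρ·(σ_Z/σ_X)·(x − μ_X).
E[Z | X=13.2] = -5.5 + (-0.18)·(2.9/5.0)·(13.2 − (1.5)) = -5.5 + (-0.1044)·(11.7) = -6.7215.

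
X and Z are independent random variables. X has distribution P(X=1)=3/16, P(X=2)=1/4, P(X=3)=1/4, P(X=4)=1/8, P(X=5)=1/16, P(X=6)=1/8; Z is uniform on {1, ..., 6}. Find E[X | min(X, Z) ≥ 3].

37/9

P(min(X, Z) ≥ 3) = 3/8.
Summing X·P(x,y) over outcomes with min(X, Z) ≥ 3 gives 37/24.
E[X | min(X, Z) ≥ 3] = (37/24) / (3/8) = 37/9.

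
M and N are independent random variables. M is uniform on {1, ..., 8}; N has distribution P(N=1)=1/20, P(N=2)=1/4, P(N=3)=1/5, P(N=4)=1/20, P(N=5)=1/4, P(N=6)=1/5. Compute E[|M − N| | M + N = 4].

P(M + N = 4) = 1/16.
Summing |M−N|·P(x,y) over outcomes with M + N = 4 gives 1/16.
E[|M − N| | M + N = 4] = (1/16) / (1/16) = 1.

1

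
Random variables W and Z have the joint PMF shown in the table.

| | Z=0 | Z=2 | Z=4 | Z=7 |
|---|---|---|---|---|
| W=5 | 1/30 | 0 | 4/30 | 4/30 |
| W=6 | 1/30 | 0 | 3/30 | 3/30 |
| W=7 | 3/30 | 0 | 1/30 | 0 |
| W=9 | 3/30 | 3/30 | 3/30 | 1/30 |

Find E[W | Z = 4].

72/11

P(Z = 4) = 11/30.
Σ W·P over the event = 5·(4/30) + 6·(3/30) + 7·(1/30) + 9·(3/30) = 12/5.
E[W | Z = 4] = (12/5) / (11/30) = 72/11.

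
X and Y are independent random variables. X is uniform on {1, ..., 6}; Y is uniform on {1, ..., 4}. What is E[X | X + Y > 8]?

Outcomes with X + Y > 8: (5,4), (6,3), (6,4), each with probability 1/24.
E[X | X + Y > 8] = (5 + 6 + 6) / 3 = 17/3.

17/3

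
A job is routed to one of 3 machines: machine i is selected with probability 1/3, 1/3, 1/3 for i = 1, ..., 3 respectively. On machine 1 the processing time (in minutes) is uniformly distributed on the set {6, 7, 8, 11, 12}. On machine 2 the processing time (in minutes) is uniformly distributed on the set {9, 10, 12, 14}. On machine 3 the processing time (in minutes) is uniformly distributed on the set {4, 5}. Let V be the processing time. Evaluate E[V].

491/60

E[V | machine 1] = (6+7+8+11+12)/5 = 44/5.
E[V | machine 2] = (9+10+12+14)/4 = 45/4.
E[V | machine 3] = (4+5)/2 = 9/2.
E[V] = (1/3)·(44/5) + (1/3)·(45/4) + (1/3)·(9/2) = 491/60.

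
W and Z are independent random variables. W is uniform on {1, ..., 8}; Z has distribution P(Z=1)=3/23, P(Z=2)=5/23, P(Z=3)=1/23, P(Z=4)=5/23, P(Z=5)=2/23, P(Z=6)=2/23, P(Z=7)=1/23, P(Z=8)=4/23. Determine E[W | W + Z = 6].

P(W + Z = 6) = 2/23.
Summing W·P(x,y) over outcomes with W + Z = 6 gives 25/92.
E[W | W + Z = 6] = (25/92) / (2/23) = 25/8.

25/8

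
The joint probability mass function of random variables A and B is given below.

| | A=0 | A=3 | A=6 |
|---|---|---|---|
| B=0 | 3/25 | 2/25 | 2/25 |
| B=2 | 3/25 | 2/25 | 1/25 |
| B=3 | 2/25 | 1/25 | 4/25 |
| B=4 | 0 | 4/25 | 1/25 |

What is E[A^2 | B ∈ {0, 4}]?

P(B ∈ {0, 4}) = 12/25.
Σ A^2·P over the event = 0·(3/25) + 9·(2/25) + 9·(4/25) + 36·(2/25) + 36·(1/25) = 162/25.
E[A^2 | B ∈ {0, 4}] = (162/25) / (12/25) = 27/2.

27/2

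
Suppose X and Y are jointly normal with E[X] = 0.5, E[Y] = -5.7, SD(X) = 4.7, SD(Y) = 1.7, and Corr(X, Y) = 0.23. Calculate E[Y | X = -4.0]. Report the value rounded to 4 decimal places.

For a bivariate normal, E[Y | X=x] = μ_Y + ρ·(σ_Y/σ_X)·(x − μ_X).
E[Y | X=-4.0] = -5.7 + (0.23)·(1.7/4.7)·(-4.0 − (0.5)) = -5.7 + (0.083191)·(-4.5) = -6.0744.

-6.0744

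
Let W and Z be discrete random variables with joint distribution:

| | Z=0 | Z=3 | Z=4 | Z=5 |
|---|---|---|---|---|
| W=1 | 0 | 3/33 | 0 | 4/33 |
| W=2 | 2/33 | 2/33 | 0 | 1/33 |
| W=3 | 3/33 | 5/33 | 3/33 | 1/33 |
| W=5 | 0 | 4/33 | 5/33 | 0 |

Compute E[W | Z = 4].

17/4

P(Z = 4) = 8/33.
Σ W·P over the event = 3·(3/33) + 5·(5/33) = 34/33.
E[W | Z = 4] = (34/33) / (8/33) = 17/4.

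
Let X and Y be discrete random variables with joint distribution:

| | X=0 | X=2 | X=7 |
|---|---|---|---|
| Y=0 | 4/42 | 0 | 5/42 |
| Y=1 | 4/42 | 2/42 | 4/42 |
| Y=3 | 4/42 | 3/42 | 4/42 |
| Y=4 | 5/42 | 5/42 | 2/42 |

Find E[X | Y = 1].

16/5

P(Y = 1) = 5/21.
Σ X·P over the event = 0·(4/42) + 2·(2/42) + 7·(4/42) = 16/21.
E[X | Y = 1] = (16/21) / (5/21) = 16/5.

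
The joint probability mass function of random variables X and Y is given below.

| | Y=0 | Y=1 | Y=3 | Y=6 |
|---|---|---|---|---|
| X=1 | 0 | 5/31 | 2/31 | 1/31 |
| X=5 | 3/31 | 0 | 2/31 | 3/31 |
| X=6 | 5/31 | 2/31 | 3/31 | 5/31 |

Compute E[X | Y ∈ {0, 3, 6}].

P(Y ∈ {0, 3, 6}) = 24/31.
Σ X·P over the event = 1·(2/31) + 1·(1/31) + 5·(3/31) + 5·(2/31) + 5·(3/31) + 6·(5/31) + 6·(3/31) + 6·(5/31) = 121/31.
E[X | Y ∈ {0, 3, 6}] = (121/31) / (24/31) = 121/24.

121/24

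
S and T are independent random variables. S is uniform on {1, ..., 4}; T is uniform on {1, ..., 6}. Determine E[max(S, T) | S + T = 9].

11/2

Outcomes with S + T = 9: (3,6), (4,5), each with probability 1/24.
E[max(S, T) | S + T = 9] = (6 + 5) / 2 = 11/2.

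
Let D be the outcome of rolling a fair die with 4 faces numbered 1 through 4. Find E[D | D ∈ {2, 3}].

P(D ∈ {2, 3}) = 1/2.
Σ over the event: 2·1/4 + 3·1/4 = 5/4.
E[D | D ∈ {2, 3}] = (5/4) / (1/2) = 5/2.

5/2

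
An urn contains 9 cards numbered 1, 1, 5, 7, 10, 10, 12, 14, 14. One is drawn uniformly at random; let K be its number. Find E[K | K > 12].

14

P(K > 12) = 2/9.
Σ over the event: 14·2/9 = 28/9.
E[K | K > 12] = (28/9) / (2/9) = 14.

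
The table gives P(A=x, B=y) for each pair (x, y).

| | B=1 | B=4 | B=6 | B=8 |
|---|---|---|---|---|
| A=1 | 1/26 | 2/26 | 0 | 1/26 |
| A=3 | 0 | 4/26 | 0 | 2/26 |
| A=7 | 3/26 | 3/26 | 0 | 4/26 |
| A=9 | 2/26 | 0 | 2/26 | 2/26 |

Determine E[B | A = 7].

47/10

P(A = 7) = 5/13.
Summing B·P(A=x,B=y) over the conditioning event gives 47/26.
E[B | A = 7] = (47/26) / (5/13) = 47/10.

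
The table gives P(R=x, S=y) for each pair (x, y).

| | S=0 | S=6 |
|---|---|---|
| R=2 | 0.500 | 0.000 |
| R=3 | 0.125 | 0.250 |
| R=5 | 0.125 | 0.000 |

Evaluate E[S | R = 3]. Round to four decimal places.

P(R = 3) = 0.375.
Σ S·P over the event = 0·(0.125) + 6·(0.250) = 1.500.
E[S | R = 3] = (1.500) / (0.375) = 4.0000.

4.0000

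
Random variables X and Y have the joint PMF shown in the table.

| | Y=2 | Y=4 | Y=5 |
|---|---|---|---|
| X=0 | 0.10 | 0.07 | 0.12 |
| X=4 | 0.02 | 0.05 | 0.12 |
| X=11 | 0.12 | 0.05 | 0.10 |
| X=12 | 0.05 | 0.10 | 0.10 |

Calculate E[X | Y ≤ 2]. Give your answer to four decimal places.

6.8966

P(Y ≤ 2) = 0.29.
Σ X·P over the event = 0·(0.10) + 4·(0.02) + 11·(0.12) + 12·(0.05) = 2.00.
E[X | Y ≤ 2] = (2.00) / (0.29) = 6.8966.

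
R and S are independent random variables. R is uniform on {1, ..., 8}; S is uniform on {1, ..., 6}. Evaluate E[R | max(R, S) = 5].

35/9

Outcomes with max(R, S) = 5: (1,5), (2,5), (3,5), (4,5), (5,1), (5,2), (5,3), (5,4), (5,5), each with probability 1/48.
E[R | max(R, S) = 5] = (1 + 2 + 3 + 4 + 5 + 5 + 5 + 5 + 5) / 9 = 35/9.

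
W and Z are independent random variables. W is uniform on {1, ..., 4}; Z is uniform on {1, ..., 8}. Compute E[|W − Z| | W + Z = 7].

5/2

P(W + Z = 7) = 1/8.
Summing |W−Z|·P(x,y) over outcomes with W + Z = 7 gives 5/16.
E[|W − Z| | W + Z = 7] = (5/16) / (1/8) = 5/2.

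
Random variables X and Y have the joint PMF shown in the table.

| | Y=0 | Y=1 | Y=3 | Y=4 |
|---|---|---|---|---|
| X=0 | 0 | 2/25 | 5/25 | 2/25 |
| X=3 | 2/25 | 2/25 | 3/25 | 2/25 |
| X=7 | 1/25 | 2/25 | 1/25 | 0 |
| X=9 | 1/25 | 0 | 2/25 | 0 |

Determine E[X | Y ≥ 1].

20/7

P(Y ≥ 1) = 21/25.
Summing X·P(X=x,Y=y) over the conditioning event gives 12/5.
E[X | Y ≥ 1] = (12/5) / (21/25) = 20/7.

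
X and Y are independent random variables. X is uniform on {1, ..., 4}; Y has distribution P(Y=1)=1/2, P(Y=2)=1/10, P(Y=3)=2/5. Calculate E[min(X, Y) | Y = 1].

1

P(Y = 1) = 1/2.
Summing min(X,Y)·P(x,y) over outcomes with Y = 1 gives 1/2.
E[min(X, Y) | Y = 1] = (1/2) / (1/2) = 1.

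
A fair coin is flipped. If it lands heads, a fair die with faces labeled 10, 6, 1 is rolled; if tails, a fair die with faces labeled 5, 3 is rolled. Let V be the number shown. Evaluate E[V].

E[V | heads] = (10+6+1)/3 = 17/3.
E[V | tails] = (5+3)/2 = 4.
By the law of total expectation,
E[V] = (1/2)·(17/3) + (1/2)·(4) = 29/6.

29/6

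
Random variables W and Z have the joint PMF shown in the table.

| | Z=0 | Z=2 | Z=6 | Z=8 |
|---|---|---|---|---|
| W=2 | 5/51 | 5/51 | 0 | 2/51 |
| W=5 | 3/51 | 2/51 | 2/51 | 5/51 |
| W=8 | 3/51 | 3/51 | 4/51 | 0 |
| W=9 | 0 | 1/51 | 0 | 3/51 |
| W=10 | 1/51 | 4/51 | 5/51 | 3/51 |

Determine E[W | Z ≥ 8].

86/13

P(Z ≥ 8) = 13/51.
Summing W·P(W=x,Z=y) over the conditioning event gives 86/51.
E[W | Z ≥ 8] = (86/51) / (13/51) = 86/13.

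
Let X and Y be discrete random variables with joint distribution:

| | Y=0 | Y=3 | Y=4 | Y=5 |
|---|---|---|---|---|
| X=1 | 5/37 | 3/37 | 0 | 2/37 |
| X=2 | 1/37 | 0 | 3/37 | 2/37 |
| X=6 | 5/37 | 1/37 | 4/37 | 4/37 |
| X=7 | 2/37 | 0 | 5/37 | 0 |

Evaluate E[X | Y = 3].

P(Y = 3) = 4/37.
Σ X·P over the event = 1·(3/37) + 6·(1/37) = 9/37.
E[X | Y = 3] = (9/37) / (4/37) = 9/4.

9/4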